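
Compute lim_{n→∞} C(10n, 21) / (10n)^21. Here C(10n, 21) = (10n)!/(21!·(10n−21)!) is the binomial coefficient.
lim = 1/21! = 1/51090942171709440000

With N = 10n → ∞: C(N, 21) / N^21 = [N(N−1)…(N−20)] / (21! · N^21) = (1/21!) · 1 · (1 − 1/(10n)) · … · (1 − 20/(10n)). Each factor → 1 as N → ∞, so the limit is 1/21! = 1/51090942171709440000.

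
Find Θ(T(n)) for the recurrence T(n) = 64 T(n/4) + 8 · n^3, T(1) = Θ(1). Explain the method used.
T(n) = Θ(n^3 log n)

log_4 64 = 3, and f(n) = 8 · n^3 = Θ(n^(log_4 64)). This is Case 2 of the master theorem: T(n) = Θ(f(n) · log n) = Θ(n^3 log n).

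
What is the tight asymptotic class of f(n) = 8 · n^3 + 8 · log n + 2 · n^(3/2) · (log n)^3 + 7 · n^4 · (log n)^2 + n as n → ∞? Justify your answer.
f(n) ∈ Θ(n^4 · (log n)^2)

Compare the terms by growth order. For large n, n^a · (log n)^b dominates n^a' · (log n)^b' iff a > a', or (a = a' and b > b'). Ranking the 5 terms shows the dominant one is 7 · n^4 · (log n)^2. Hence f(n) ∈ Θ(n^4 · (log n)^2).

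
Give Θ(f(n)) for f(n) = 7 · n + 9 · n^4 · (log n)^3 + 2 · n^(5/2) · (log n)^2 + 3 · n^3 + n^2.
f(n) ∈ Θ(n^4 · (log n)^3)

Compare the terms by growth order. For large n, n^a · (log n)^b dominates n^a' · (log n)^b' iff a > a', or (a = a' and b > b'). Ranking the 5 terms shows the dominant one is 9 · n^4 · (log n)^3. Hence f(n) ∈ Θ(n^4 · (log n)^3).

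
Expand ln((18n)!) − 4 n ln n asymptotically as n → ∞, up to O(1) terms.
ln((18n)!) − 4 n ln n = 14 n ln n + 18(ln 18 − 1) n + (1/2) ln(2π·18n) + O(1/n)

Stirling: ln((18n)!) = 18n ln(18n) − 18n + (1/2) ln(2π·18n) + O(1/n).
Expand 18n ln(18n) = 18n (ln n + ln 18) = 18n ln n + 18n ln 18.
Subtract 4n ln n: leading term is (18 − 4) n ln n = 14 n ln n. The next term is 18n ln 18 − 18n = 18(ln 18 − 1) n. Then the (1/2) ln(2π·18n) correction.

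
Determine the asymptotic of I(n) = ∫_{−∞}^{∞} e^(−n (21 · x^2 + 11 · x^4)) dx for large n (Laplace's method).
I(n) ~ sqrt(π/(21n))

φ(x) = 21 · x^2 + 11 · x^4 has its unique global minimum at x* = 0 (since φ'(x) = 42x + 44x^3 = 0 only at x = 0 for real x with both coefficients positive, and φ → ∞ as |x| → ∞). At x* = 0, φ(0) = 0 and φ''(0) = 42. Laplace's method then gives
  I(n) ~ sqrt(2π / (n · φ''(0))) · e^(−n φ(0)) = sqrt(2π / (42n)) = sqrt(π/(21n)).
The 11 · x^4 term contributes only at subleading order (an O(1/n) relative correction).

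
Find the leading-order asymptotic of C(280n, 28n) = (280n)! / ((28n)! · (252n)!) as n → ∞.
C(280n, 28n) ~ (10000000000/387420489)^(28n) · sqrt(5/(9π·28n))

Write N = 28n. Apply Stirling to each factorial:
  (10N)! ~ sqrt(2π·10N) · (10N/e)^(10N),
  N! ~ sqrt(2π N) · (N/e)^N,
  (9N)! ~ sqrt(2π·9N) · (9N/e)^(9N).
The exponential factors combine to (10N)^(10N) / (N^N · (9N)^(9N)) = 10^(10N)/9^(9N) = (10^10/9^9)^N = (10000000000/387420489)^N.
The square-root prefactors combine to sqrt(2π·10N) / (sqrt(2π N)·sqrt(2π·9N)) = sqrt(10 / (2π·9·N)) = sqrt(5/(9π·28n)).
Substituting N = 28n: C(280n, 28n) ~ (10000000000/387420489)^(28n) · sqrt(5/(9π·28n)).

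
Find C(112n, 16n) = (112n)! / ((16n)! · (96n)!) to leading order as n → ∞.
C(112n, 16n) ~ (823543/46656)^(16n) · sqrt(7/(12π·16n))

Write N = 16n. Apply Stirling to each factorial:
  (7N)! ~ sqrt(2π·7N) · (7N/e)^(7N),
  N! ~ sqrt(2π N) · (N/e)^N,
  (6N)! ~ sqrt(2π·6N) · (6N/e)^(6N).
The exponential factors combine to (7N)^(7N) / (N^N · (6N)^(6N)) = 7^(7N)/6^(6N) = (7^7/6^6)^N = (823543/46656)^N.
The square-root prefactors combine to sqrt(2π·7N) / (sqrt(2π N)·sqrt(2π·6N)) = sqrt(7 / (2π·6·N)) = sqrt(7/(12π·16n)).
Substituting N = 16n: C(112n, 16n) ~ (823543/46656)^(16n) · sqrt(7/(12π·16n)).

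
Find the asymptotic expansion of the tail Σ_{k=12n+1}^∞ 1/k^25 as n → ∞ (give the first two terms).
Σ_{k>12n} 1/k^25 = 1/(24 · (12n)^24) − 1/(2 · (12n)^25) + O(1/(12n)^26)

Compare to the integral: ∫_{12n}^∞ x^(−25) dx = [−x^(−24)/24]_{12n}^∞ = 1/((25−1)·(12n)^24). The Euler-Maclaurin correction adds −f(12n)/2 = −1/(2·(12n)^25). Euler-Maclaurin then gives
  Σ_{k>12n} 1/k^25 = ∫_{12n}^∞ dx/x^25 − 1/(2·(12n)^25) + O(1/(12n)^26).
(Equivalently this is ζ(25) − Σ_{k≤12n} 1/k^25.)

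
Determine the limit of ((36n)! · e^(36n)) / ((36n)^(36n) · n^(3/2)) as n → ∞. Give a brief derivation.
lim = 0

Stirling: (36n)! ~ sqrt(2π·36n) · (36n/e)^(36n). Hence
  (36n)! · e^(36n) / (36n)^(36n) ~ sqrt(2π·36n).
Dividing by n^(3/2): sqrt(2π·36n) / n^(3/2) = sqrt(2π·36) · n^((1−3)/2), so the expression behaves like sqrt(2π·36) · n^((1−3)/2) → 0.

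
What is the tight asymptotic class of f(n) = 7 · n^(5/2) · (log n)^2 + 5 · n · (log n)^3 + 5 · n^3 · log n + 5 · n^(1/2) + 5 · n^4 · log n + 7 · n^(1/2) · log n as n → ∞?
f(n) ∈ Θ(n^4 · log n)

Compare the terms by growth order. For large n, n^a · (log n)^b dominates n^a' · (log n)^b' iff a > a', or (a = a' and b > b'). Ranking the 6 terms shows the dominant one is 5 · n^4 · log n. Hence f(n) ∈ Θ(n^4 · log n).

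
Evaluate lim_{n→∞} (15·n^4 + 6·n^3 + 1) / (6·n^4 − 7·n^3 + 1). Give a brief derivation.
lim = 15/6 = 5/2

For large n the leading n^4 terms dominate both numerator and denominator. Dividing top and bottom by n^4, every other term tends to 0, leaving 15/6 = 5/2.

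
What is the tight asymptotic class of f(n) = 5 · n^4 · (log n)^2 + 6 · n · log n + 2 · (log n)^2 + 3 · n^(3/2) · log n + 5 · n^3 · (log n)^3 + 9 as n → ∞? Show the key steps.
f(n) ∈ Θ(n^4 · (log n)^2)

Compare the terms by growth order. For large n, n^a · (log n)^b dominates n^a' · (log n)^b' iff a > a', or (a = a' and b > b'). Ranking the 6 terms shows the dominant one is 5 · n^4 · (log n)^2. Hence f(n) ∈ Θ(n^4 · (log n)^2).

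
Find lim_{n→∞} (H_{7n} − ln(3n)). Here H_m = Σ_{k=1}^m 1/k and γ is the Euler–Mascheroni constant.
lim = ln(7/3) + γ

By Euler-Maclaurin, H_m = ln m + γ + O(1/m). So
  H_{7n} − ln(3n) = ln(7n) + γ − ln(3n) + O(1/n)
                       = ln(7/3) + γ + O(1/n).
Hence the limit is ln(7/3) + γ.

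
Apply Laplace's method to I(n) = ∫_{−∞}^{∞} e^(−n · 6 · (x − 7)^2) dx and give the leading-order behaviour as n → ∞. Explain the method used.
I(n) = sqrt(π/(6n))

Here φ(x) = 6 · (x − 7)^2 has its unique minimum at x* = 7 with φ(x*) = 0 and φ''(x*) = 12. Laplace's method gives
  I(n) ~ e^(−n φ(x*)) · sqrt(2π / (n · φ''(x*))) = sqrt(2π / (12n)) = sqrt(π/(6n)).
This is exact: substituting u = (x − 7)·sqrt(6n) gives I(n) = (1/sqrt(6n)) ∫_{−∞}^{∞} e^(−u^2) du = sqrt(π/(6n)).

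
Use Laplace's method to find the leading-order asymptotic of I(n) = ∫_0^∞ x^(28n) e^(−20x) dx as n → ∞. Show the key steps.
I(n) ~ (sqrt(2π·28n) / 20) · (28n/(20e))^(28n)

Write the integrand as exp(28n ln x − 20x) and set f(x) = 28n ln x − 20x. Then f'(x) = 28n/x − 20 = 0 at x* = 28n/20, and f''(x*) = −28n/x*^2 = −20^2/(28n). Laplace's method (interior maximum) gives
  I(n) ~ e^(f(x*)) · sqrt(2π / |f''(x*)|)
        = exp(28n ln(28n/20) − 28n) · sqrt(2π · 28n / 20^2)
        = (28n/20)^(28n) e^(−28n) · sqrt(2π·28n) / 20
        = (sqrt(2π·28n) / 20) · (28n/(20e))^(28n).
This matches Γ(28n+1)/20^(28n+1) with Stirling applied to Γ.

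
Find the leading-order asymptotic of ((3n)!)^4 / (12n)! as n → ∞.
((3n)!)^4/(12n)! ~ ((2π·3n)^(3/2) / 2) · 4^(−4·3n)  →  0

Write N = 3n. Stirling: N! ~ sqrt(2π N)(N/e)^N and (4N)! ~ sqrt(2π·4N)·(4N/e)^(4N).
  (N!)^4/(4N)! ~ (2π N)^(4/2) (N/e)^(4N) / [sqrt(2π·4N) (4N/e)^(4N)]
     = (2π N)^(4/2) / sqrt(2π·4N) · (N/(4N))^(4N)
     = (2π N)^((4−1)/2) / 2 · 4^(−4N).
Since 4^4 > 1, the factor 4^(−4N) decays exponentially, so the ratio → 0. Substituting N = 3n gives the stated form.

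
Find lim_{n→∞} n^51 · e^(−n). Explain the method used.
lim = 0

Exponentials with base > 1 dominate every fixed polynomial: for any fixed c, n^c / e^n → 0 as n → ∞ (e.g. by the ratio test, or since e^n grows faster than any power of n). Hence n^51 · e^(−n) = n^51 / e^n → 0.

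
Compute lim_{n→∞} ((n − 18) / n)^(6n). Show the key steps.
lim = e^(−108)

Rewrite as (1 − 18/n)^(6n). By the standard limit (1 + x/n)^n → e^x, we have (1 − 18/n)^n → e^(−18), and raising to the 6th power gives e^(−108).
More precisely, ln[(1 − 18/n)^(6n)] = 6n · ln(1 − 18/n) = 6n · (-18/n + O(1/n^2)) = -108 + O(1/n) → -108.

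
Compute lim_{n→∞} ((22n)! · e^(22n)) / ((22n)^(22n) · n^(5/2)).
lim = 0

Stirling: (22n)! ~ sqrt(2π·22n) · (22n/e)^(22n). Hence
  (22n)! · e^(22n) / (22n)^(22n) ~ sqrt(2π·22n).
Dividing by n^(5/2): sqrt(2π·22n) / n^(5/2) = sqrt(2π·22) · n^((1−5)/2), so the expression behaves like sqrt(2π·22) · n^((1−5)/2) → 0.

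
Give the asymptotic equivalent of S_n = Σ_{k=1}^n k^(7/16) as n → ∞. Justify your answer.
S_n ~ (16/23) · n^(23/16)

Integral comparison: Σ_{k=1}^n k^(7/16) = ∫_0^n x^(7/16) dx + O(n^(7/16)). The integral is n^(1 + 7/16) / (1 + 7/16) = n^((7+16)/16) / ((7+16)/16) = (16/23) · n^(23/16).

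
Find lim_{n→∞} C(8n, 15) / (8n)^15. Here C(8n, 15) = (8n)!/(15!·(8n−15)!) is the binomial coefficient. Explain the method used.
lim = 1/15! = 1/1307674368000

With N = 8n → ∞: C(N, 15) / N^15 = [N(N−1)…(N−14)] / (15! · N^15) = (1/15!) · 1 · (1 − 1/(8n)) · … · (1 − 14/(8n)). Each factor → 1 as N → ∞, so the limit is 1/15! = 1/1307674368000.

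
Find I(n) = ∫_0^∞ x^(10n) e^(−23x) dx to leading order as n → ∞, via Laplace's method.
I(n) ~ (sqrt(2π·10n) / 23) · (10n/(23e))^(10n)

Write the integrand as exp(10n ln x − 23x) and set f(x) = 10n ln x − 23x. Then f'(x) = 10n/x − 23 = 0 at x* = 10n/23, and f''(x*) = −10n/x*^2 = −23^2/(10n). Laplace's method (interior maximum) gives
  I(n) ~ e^(f(x*)) · sqrt(2π / |f''(x*)|)
        = exp(10n ln(10n/23) − 10n) · sqrt(2π · 10n / 23^2)
        = (10n/23)^(10n) e^(−10n) · sqrt(2π·10n) / 23
        = (sqrt(2π·10n) / 23) · (10n/(23e))^(10n).
This matches Γ(10n+1)/23^(10n+1) with Stirling applied to Γ.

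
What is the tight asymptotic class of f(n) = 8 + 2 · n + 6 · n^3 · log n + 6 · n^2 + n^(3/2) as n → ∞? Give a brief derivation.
f(n) ∈ Θ(n^3 · log n)

Compare the terms by growth order. For large n, n^a · (log n)^b dominates n^a' · (log n)^b' iff a > a', or (a = a' and b > b'). Ranking the 5 terms shows the dominant one is 6 · n^3 · log n. Hence f(n) ∈ Θ(n^3 · log n).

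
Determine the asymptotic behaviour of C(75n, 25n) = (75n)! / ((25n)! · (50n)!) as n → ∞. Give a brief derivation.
C(75n, 25n) ~ (27/4)^(25n) · sqrt(3/(4π·25n))

Write N = 25n. Apply Stirling to each factorial:
  (3N)! ~ sqrt(2π·3N) · (3N/e)^(3N),
  N! ~ sqrt(2π N) · (N/e)^N,
  (2N)! ~ sqrt(2π·2N) · (2N/e)^(2N).
The exponential factors combine to (3N)^(3N) / (N^N · (2N)^(2N)) = 3^(3N)/2^(2N) = (3^3/2^2)^N = (27/4)^N.
The square-root prefactors combine to sqrt(2π·3N) / (sqrt(2π N)·sqrt(2π·2N)) = sqrt(3 / (2π·2·N)) = sqrt(3/(4π·25n)).
Substituting N = 25n: C(75n, 25n) ~ (27/4)^(25n) · sqrt(3/(4π·25n)).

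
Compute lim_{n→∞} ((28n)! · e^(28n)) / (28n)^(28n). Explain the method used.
lim = ∞

Stirling: (28n)! ~ sqrt(2π·28n) · (28n/e)^(28n). Hence
  (28n)! · e^(28n) / (28n)^(28n) ~ sqrt(2π·28n) = sqrt(2π·28) · sqrt(n) → ∞.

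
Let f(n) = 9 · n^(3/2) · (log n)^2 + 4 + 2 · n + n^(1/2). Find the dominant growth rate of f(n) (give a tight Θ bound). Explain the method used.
f(n) ∈ Θ(n^(3/2) · (log n)^2)

Compare the terms by growth order. For large n, n^a · (log n)^b dominates n^a' · (log n)^b' iff a > a', or (a = a' and b > b'). Ranking the 4 terms shows the dominant one is 9 · n^(3/2) · (log n)^2. Hence f(n) ∈ Θ(n^(3/2) · (log n)^2).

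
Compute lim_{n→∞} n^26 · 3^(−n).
lim = 0

Exponentials with base > 1 dominate every fixed polynomial: for any fixed c, n^c / 3^n → 0 as n → ∞ (e.g. by the ratio test, or by writing 3^n = e^(n ln 3) and noting e^(n ln 3) / n^c → ∞). Hence n^26 · 3^(−n) = n^26 / 3^n → 0.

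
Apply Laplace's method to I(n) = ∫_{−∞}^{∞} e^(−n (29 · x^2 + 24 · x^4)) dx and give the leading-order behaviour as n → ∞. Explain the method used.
I(n) ~ sqrt(π/(29n))

φ(x) = 29 · x^2 + 24 · x^4 has its unique global minimum at x* = 0 (since φ'(x) = 58x + 96x^3 = 0 only at x = 0 for real x with both coefficients positive, and φ → ∞ as |x| → ∞). At x* = 0, φ(0) = 0 and φ''(0) = 58. Laplace's method then gives
  I(n) ~ sqrt(2π / (n · φ''(0))) · e^(−n φ(0)) = sqrt(2π / (58n)) = sqrt(π/(29n)).
The 24 · x^4 term contributes only at subleading order (an O(1/n) relative correction).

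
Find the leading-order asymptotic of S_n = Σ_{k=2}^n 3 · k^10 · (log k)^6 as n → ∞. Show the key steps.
S_n ~ 3 · n^11 · (log n)^6 / 11

By integral comparison, S_n = ∫_1^n 3 · x^10 · (log x)^6 dx + O(n^10 · (log n)^6). For the integral, the leading term of ∫_1^n x^10 (log x)^6 dx is n^11/11 · (log n)^6 (by repeated integration by parts; each step lowers the log-exponent and produces a relatively O(1/log n) correction). Hence S_n ~ 3 · n^11 · (log n)^6 / 11.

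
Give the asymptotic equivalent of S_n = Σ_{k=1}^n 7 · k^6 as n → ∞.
S_n ~ n^7

By integral comparison (Euler-Maclaurin), Σ_{k=1}^n 7 · k^6 = 7 · ∫_0^n x^6 dx + O(n^6) = 7 · n^7/7 = n^7 + O(n^6). (Equivalently, Faulhaber's formula gives the same leading term.)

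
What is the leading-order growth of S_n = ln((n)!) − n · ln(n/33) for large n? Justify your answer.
S_n ~ n · (ln 33 − 1) + O(ln n)

Stirling: ln((n)!) = n ln(n) − n + O(ln n).
  S_n = n ln(n) − n − n ln(n/33) + O(ln n)
      = n ln(n) − n ln n + n ln 33 − n + O(ln n)
      = n ln 33 − n + O(ln n)
      = n (ln 33 − 1) + O(ln n).
Numerically ln(33) − 1 ≈ 2.4965.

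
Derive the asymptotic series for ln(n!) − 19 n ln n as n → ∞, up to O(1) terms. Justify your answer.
ln(n!) − 19 n ln n = −18 n ln n − n + (1/2) ln(2π n) + O(1/n)

Stirling: ln((n)!) = n ln(n) − n + (1/2) ln(2π·n) + O(1/n).
Here n ln(n) = n ln n.
Subtract 19n ln n: leading term is (1 − 19) n ln n = −18 n ln n. The next term is −n. Then the (1/2) ln(2π·n) correction.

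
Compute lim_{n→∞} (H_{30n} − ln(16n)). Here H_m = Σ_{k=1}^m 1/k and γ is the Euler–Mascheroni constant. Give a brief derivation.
lim = ln(15/8) + γ

By Euler-Maclaurin, H_m = ln m + γ + O(1/m). So
  H_{30n} − ln(16n) = ln(30n) + γ − ln(16n) + O(1/n)
                       = ln(30/16) + γ + O(1/n).
Hence the limit is ln(30/16) + γ (= ln(15/8)).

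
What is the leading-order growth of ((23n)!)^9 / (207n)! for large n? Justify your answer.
((23n)!)^9/(207n)! ~ ((2π·23n)^(8/2) / 3) · 9^(−9·23n)  →  0

Write N = 23n. Stirling: N! ~ sqrt(2π N)(N/e)^N and (9N)! ~ sqrt(2π·9N)·(9N/e)^(9N).
  (N!)^9/(9N)! ~ (2π N)^(9/2) (N/e)^(9N) / [sqrt(2π·9N) (9N/e)^(9N)]
     = (2π N)^(9/2) / sqrt(2π·9N) · (N/(9N))^(9N)
     = (2π N)^((9−1)/2) / 3 · 9^(−9N).
Since 9^9 > 1, the factor 9^(−9N) decays exponentially, so the ratio → 0. Substituting N = 23n gives the stated form.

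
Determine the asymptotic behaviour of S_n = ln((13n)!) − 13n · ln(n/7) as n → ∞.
S_n ~ 13n · (ln 91 − 1) + O(ln n)

Stirling: ln((13n)!) = 13n ln(13n) − 13n + O(ln n).
  S_n = 13n ln(13n) − 13n − 13n ln(n/7) + O(ln n)
      = 13n ln(13n) − 13n ln n + 13n ln 7 − 13n + O(ln n)
      = 13n ln 13 + 13n ln 7 − 13n + O(ln n)
      = 13n (ln 91 − 1) + O(ln n).
Numerically ln(91) − 1 ≈ 3.5109.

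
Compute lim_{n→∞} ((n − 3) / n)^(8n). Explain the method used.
lim = e^(−24)

Rewrite as (1 − 3/n)^(8n). By the standard limit (1 + x/n)^n → e^x, we have (1 − 3/n)^n → e^(−3), and raising to the 8th power gives e^(−24).
More precisely, ln[(1 − 3/n)^(8n)] = 8n · ln(1 − 3/n) = 8n · (-3/n + O(1/n^2)) = -24 + O(1/n) → -24.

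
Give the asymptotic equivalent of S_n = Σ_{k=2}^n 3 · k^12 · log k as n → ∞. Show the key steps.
S_n ~ 3 · n^13 log n / 13 − 3 · n^13 / 169

By integral comparison, S_n = ∫_1^n 3 · x^12 · log x dx + O(n^12 · log n). For the integral, ∫ x^12 log x dx = n^13 log n / 13 − n^13/169 (integration by parts). Hence S_n ~ 3 · n^13 log n / 13 − 3 · n^13 / 169.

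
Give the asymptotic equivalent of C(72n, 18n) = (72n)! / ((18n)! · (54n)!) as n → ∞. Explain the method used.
C(72n, 18n) ~ (256/27)^(18n) · sqrt(2/(3π·18n))

Write N = 18n. Apply Stirling to each factorial:
  (4N)! ~ sqrt(2π·4N) · (4N/e)^(4N),
  N! ~ sqrt(2π N) · (N/e)^N,
  (3N)! ~ sqrt(2π·3N) · (3N/e)^(3N).
The exponential factors combine to (4N)^(4N) / (N^N · (3N)^(3N)) = 4^(4N)/3^(3N) = (4^4/3^3)^N = (256/27)^N.
The square-root prefactors combine to sqrt(2π·4N) / (sqrt(2π N)·sqrt(2π·3N)) = sqrt(4 / (2π·3·N)) = sqrt(2/(3π·18n)).
Substituting N = 18n: C(72n, 18n) ~ (256/27)^(18n) · sqrt(2/(3π·18n)).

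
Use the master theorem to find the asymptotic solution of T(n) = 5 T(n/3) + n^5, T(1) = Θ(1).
T(n) = Θ(n^5)

log_3 5 ≈ 1.465. f(n) = n^5 dominates n^(log_3 5) since 5 > 1.465, and the regularity condition a·f(n/b) = 5·(n/3)^5 = (5/243)·n^5 ≤ c·f(n) holds with c = 5/243 ≈ 0.0206 < 1. So this is Case 3: T(n) = Θ(f(n)) = Θ(n^5).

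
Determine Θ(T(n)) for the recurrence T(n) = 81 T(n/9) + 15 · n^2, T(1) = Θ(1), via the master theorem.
T(n) = Θ(n^2 log n)

log_9 81 = 2, and f(n) = 15 · n^2 = Θ(n^(log_9 81)). This is Case 2 of the master theorem: T(n) = Θ(f(n) · log n) = Θ(n^2 log n).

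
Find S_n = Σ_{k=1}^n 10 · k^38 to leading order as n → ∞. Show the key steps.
S_n ~ 10 · n^39 / 39

By integral comparison (Euler-Maclaurin), Σ_{k=1}^n 10 · k^38 = 10 · ∫_0^n x^38 dx + O(n^38) = 10 · n^39/39 + O(n^38). (Equivalently, Faulhaber's formula gives the same leading term.)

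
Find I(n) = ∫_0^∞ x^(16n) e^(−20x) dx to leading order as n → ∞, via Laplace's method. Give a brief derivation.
I(n) ~ (sqrt(2π·16n) / 20) · (16n/(20e))^(16n)

Write the integrand as exp(16n ln x − 20x) and set f(x) = 16n ln x − 20x. Then f'(x) = 16n/x − 20 = 0 at x* = 16n/20, and f''(x*) = −16n/x*^2 = −20^2/(16n). Laplace's method (interior maximum) gives
  I(n) ~ e^(f(x*)) · sqrt(2π / |f''(x*)|)
        = exp(16n ln(16n/20) − 16n) · sqrt(2π · 16n / 20^2)
        = (16n/20)^(16n) e^(−16n) · sqrt(2π·16n) / 20
        = (sqrt(2π·16n) / 20) · (16n/(20e))^(16n).
This matches Γ(16n+1)/20^(16n+1) with Stirling applied to Γ.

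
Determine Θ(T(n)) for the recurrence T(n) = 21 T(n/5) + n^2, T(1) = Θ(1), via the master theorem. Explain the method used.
T(n) = Θ(n^2)

log_5 21 ≈ 1.892. f(n) = n^2 dominates n^(log_5 21) since 2 > 1.892, and the regularity condition a·f(n/b) = 21·(n/5)^2 = (21/25)·n^2 ≤ c·f(n) holds with c = 21/25 ≈ 0.84 < 1. So this is Case 3: T(n) = Θ(f(n)) = Θ(n^2).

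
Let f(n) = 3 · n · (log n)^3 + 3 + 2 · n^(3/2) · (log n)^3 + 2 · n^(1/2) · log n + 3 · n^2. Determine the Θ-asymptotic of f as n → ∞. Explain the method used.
f(n) ∈ Θ(n^2)

Compare the terms by growth order. For large n, n^a · (log n)^b dominates n^a' · (log n)^b' iff a > a', or (a = a' and b > b'). Ranking the 5 terms shows the dominant one is 3 · n^2. Hence f(n) ∈ Θ(n^2).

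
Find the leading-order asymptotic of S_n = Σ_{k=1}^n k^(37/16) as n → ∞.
S_n ~ (16/53) · n^(53/16)

Integral comparison: Σ_{k=1}^n k^(37/16) = ∫_0^n x^(37/16) dx + O(n^(37/16)). The integral is n^(1 + 37/16) / (1 + 37/16) = n^((37+16)/16) / ((37+16)/16) = (16/53) · n^(53/16).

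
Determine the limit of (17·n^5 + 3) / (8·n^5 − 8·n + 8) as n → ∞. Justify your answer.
lim = 17/8

For large n the leading n^5 terms dominate both numerator and denominator. Dividing top and bottom by n^5, every other term tends to 0, leaving 17/8.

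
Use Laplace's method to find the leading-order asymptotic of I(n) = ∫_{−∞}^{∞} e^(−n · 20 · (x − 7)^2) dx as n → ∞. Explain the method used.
I(n) = sqrt(π/(20n))

Here φ(x) = 20 · (x − 7)^2 has its unique minimum at x* = 7 with φ(x*) = 0 and φ''(x*) = 40. Laplace's method gives
  I(n) ~ e^(−n φ(x*)) · sqrt(2π / (n · φ''(x*))) = sqrt(2π / (40n)) = sqrt(π/(20n)).
This is exact: substituting u = (x − 7)·sqrt(20n) gives I(n) = (1/sqrt(20n)) ∫_{−∞}^{∞} e^(−u^2) du = sqrt(π/(20n)).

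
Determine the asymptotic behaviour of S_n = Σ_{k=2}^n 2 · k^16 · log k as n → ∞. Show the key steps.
S_n ~ 2 · n^17 log n / 17 − 2 · n^17 / 289

By integral comparison, S_n = ∫_1^n 2 · x^16 · log x dx + O(n^16 · log n). For the integral, ∫ x^16 log x dx = n^17 log n / 17 − n^17/289 (integration by parts). Hence S_n ~ 2 · n^17 log n / 17 − 2 · n^17 / 289.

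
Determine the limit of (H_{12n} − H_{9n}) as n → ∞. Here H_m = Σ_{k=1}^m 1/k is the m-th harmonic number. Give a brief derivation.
lim = ln(12/9) = ln(4/3)

Euler-Maclaurin gives H_m = ln m + γ + 1/(2m) + O(1/m^2). The γ and O(1/m) terms cancel in the difference:
  H_{12n} − H_{9n} = ln(12n) − ln(9n) + O(1/n) = ln(12/9) + O(1/n).
Hence the limit is ln(12/9) = ln(4/3).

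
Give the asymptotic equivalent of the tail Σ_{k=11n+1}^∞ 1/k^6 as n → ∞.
Σ_{k>11n} 1/k^6 ~ 1/(5 · (11n)^5)

Compare to the integral: ∫_{11n}^∞ x^(−6) dx = [−x^(−5)/5]_{11n}^∞ = 1/((6−1)·(11n)^5). Euler-Maclaurin then gives
  Σ_{k>11n} 1/k^6 = ∫_{11n}^∞ dx/x^6 − 1/(2·(11n)^6) + O(1/(11n)^7).
(Equivalently this is ζ(6) − Σ_{k≤11n} 1/k^6.)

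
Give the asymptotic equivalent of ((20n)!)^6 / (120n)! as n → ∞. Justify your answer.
((20n)!)^6/(120n)! ~ ((2π·20n)^(5/2) / sqrt(6)) · 6^(−6·20n)  →  0

Write N = 20n. Stirling: N! ~ sqrt(2π N)(N/e)^N and (6N)! ~ sqrt(2π·6N)·(6N/e)^(6N).
  (N!)^6/(6N)! ~ (2π N)^(6/2) (N/e)^(6N) / [sqrt(2π·6N) (6N/e)^(6N)]
     = (2π N)^(6/2) / sqrt(2π·6N) · (N/(6N))^(6N)
     = (2π N)^((6−1)/2) / sqrt(6) · 6^(−6N).
Since 6^6 > 1, the factor 6^(−6N) decays exponentially, so the ratio → 0. Substituting N = 20n gives the stated form.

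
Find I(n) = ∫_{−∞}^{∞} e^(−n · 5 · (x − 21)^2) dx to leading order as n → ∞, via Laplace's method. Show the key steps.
I(n) = sqrt(π/(5n))

Here φ(x) = 5 · (x − 21)^2 has its unique minimum at x* = 21 with φ(x*) = 0 and φ''(x*) = 10. Laplace's method gives
  I(n) ~ e^(−n φ(x*)) · sqrt(2π / (n · φ''(x*))) = sqrt(2π / (10n)) = sqrt(π/(5n)).
This is exact: substituting u = (x − 21)·sqrt(5n) gives I(n) = (1/sqrt(5n)) ∫_{−∞}^{∞} e^(−u^2) du = sqrt(π/(5n)).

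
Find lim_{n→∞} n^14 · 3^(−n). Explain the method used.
lim = 0

Exponentials with base > 1 dominate every fixed polynomial: for any fixed c, n^c / 3^n → 0 as n → ∞ (e.g. by the ratio test, or by writing 3^n = e^(n ln 3) and noting e^(n ln 3) / n^c → ∞). Hence n^14 · 3^(−n) = n^14 / 3^n → 0.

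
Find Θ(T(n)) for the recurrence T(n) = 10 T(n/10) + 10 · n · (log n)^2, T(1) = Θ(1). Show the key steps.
T(n) = Θ(n · (log n)^3)

Here log_10 10 = 1 and f(n) = 10 · n · (log n)^2 = Θ(n^(log_10 10) · (log n)^2). This is the extended Case 2 of the master theorem (f matches the critical exponent up to log factors), giving T(n) = Θ(n^(log_10 10) · (log n)^(2+1)) = Θ(n · (log n)^3).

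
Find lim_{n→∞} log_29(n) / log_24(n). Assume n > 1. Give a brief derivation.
lim = ln(24) / ln(29) = log_29(24)

Change of base: log_29(n) = ln n / ln 29 and log_24(n) = ln n / ln 24. The ratio is (ln n / ln 29) · (ln 24 / ln n) = ln 24 / ln 29, a constant independent of n. So the limit is ln 24 / ln 29 = log_29(24).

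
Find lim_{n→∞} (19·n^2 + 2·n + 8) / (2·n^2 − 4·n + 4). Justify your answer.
lim = 19/2

For large n the leading n^2 terms dominate both numerator and denominator. Dividing top and bottom by n^2, every other term tends to 0, leaving 19/2.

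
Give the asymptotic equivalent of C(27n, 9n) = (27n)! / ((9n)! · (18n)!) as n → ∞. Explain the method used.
C(27n, 9n) ~ (27/4)^(9n) · sqrt(3/(4π·9n))

Write N = 9n. Apply Stirling to each factorial:
  (3N)! ~ sqrt(2π·3N) · (3N/e)^(3N),
  N! ~ sqrt(2π N) · (N/e)^N,
  (2N)! ~ sqrt(2π·2N) · (2N/e)^(2N).
The exponential factors combine to (3N)^(3N) / (N^N · (2N)^(2N)) = 3^(3N)/2^(2N) = (3^3/2^2)^N = (27/4)^N.
The square-root prefactors combine to sqrt(2π·3N) / (sqrt(2π N)·sqrt(2π·2N)) = sqrt(3 / (2π·2·N)) = sqrt(3/(4π·9n)).
Substituting N = 9n: C(27n, 9n) ~ (27/4)^(9n) · sqrt(3/(4π·9n)).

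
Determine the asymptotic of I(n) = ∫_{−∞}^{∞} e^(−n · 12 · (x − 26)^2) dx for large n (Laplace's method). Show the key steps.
I(n) = sqrt(π/(12n))

Here φ(x) = 12 · (x − 26)^2 has its unique minimum at x* = 26 with φ(x*) = 0 and φ''(x*) = 24. Laplace's method gives
  I(n) ~ e^(−n φ(x*)) · sqrt(2π / (n · φ''(x*))) = sqrt(2π / (24n)) = sqrt(π/(12n)).
This is exact: substituting u = (x − 26)·sqrt(12n) gives I(n) = (1/sqrt(12n)) ∫_{−∞}^{∞} e^(−u^2) du = sqrt(π/(12n)).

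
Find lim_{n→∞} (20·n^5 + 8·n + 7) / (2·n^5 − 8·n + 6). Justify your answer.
lim = 20/2 = 10

For large n the leading n^5 terms dominate both numerator and denominator. Dividing top and bottom by n^5, every other term tends to 0, leaving 20/2 = 10.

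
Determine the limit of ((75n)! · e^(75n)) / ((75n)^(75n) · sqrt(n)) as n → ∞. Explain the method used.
lim = sqrt(2π·75)

Stirling: (75n)! ~ sqrt(2π·75n) · (75n/e)^(75n). Hence
  (75n)! · e^(75n) / (75n)^(75n) ~ sqrt(2π·75n).
Dividing by sqrt(n): sqrt(2π·75n) / sqrt(n) = sqrt(2π·75) · n^((1−1)/2), so the limit is sqrt(2π·75).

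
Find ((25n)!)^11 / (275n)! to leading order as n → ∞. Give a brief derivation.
((25n)!)^11/(275n)! ~ ((2π·25n)^(10/2) / sqrt(11)) · 11^(−11·25n)  →  0

Write N = 25n. Stirling: N! ~ sqrt(2π N)(N/e)^N and (11N)! ~ sqrt(2π·11N)·(11N/e)^(11N).
  (N!)^11/(11N)! ~ (2π N)^(11/2) (N/e)^(11N) / [sqrt(2π·11N) (11N/e)^(11N)]
     = (2π N)^(11/2) / sqrt(2π·11N) · (N/(11N))^(11N)
     = (2π N)^((11−1)/2) / sqrt(11) · 11^(−11N).
Since 11^11 > 1, the factor 11^(−11N) decays exponentially, so the ratio → 0. Substituting N = 25n gives the stated form.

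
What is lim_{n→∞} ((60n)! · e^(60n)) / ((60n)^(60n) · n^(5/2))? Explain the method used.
lim = 0

Stirling: (60n)! ~ sqrt(2π·60n) · (60n/e)^(60n). Hence
  (60n)! · e^(60n) / (60n)^(60n) ~ sqrt(2π·60n).
Dividing by n^(5/2): sqrt(2π·60n) / n^(5/2) = sqrt(2π·60) · n^((1−5)/2), so the expression behaves like sqrt(2π·60) · n^((1−5)/2) → 0.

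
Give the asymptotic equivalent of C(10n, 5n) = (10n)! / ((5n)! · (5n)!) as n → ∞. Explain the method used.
C(10n, 5n) ~ (4)^(5n) · sqrt(1/(π·5n))

Write N = 5n. Apply Stirling to each factorial:
  (2N)! ~ sqrt(2π·2N) · (2N/e)^(2N),
  N! ~ sqrt(2π N) · (N/e)^N,
  (1N)! ~ sqrt(2π·1N) · (1N/e)^(1N).
The exponential factors combine to (2N)^(2N) / (N^N · (1N)^(1N)) = 2^(2N)/1^(1N) = (2^2/1^1)^N = (4)^N.
The square-root prefactors combine to sqrt(2π·2N) / (sqrt(2π N)·sqrt(2π·1N)) = sqrt(2 / (2π·1·N)) = sqrt(1/(π·5n)).
Substituting N = 5n: C(10n, 5n) ~ (4)^(5n) · sqrt(1/(π·5n)).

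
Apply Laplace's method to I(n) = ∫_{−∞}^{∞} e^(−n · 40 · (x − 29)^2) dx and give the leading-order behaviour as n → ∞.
I(n) = sqrt(π/(40n))

Here φ(x) = 40 · (x − 29)^2 has its unique minimum at x* = 29 with φ(x*) = 0 and φ''(x*) = 80. Laplace's method gives
  I(n) ~ e^(−n φ(x*)) · sqrt(2π / (n · φ''(x*))) = sqrt(2π / (80n)) = sqrt(π/(40n)).
This is exact: substituting u = (x − 29)·sqrt(40n) gives I(n) = (1/sqrt(40n)) ∫_{−∞}^{∞} e^(−u^2) du = sqrt(π/(40n)).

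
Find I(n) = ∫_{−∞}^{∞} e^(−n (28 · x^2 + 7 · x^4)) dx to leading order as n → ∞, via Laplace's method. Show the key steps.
I(n) ~ sqrt(π/(28n))

φ(x) = 28 · x^2 + 7 · x^4 has its unique global minimum at x* = 0 (since φ'(x) = 56x + 28x^3 = 0 only at x = 0 for real x with both coefficients positive, and φ → ∞ as |x| → ∞). At x* = 0, φ(0) = 0 and φ''(0) = 56. Laplace's method then gives
  I(n) ~ sqrt(2π / (n · φ''(0))) · e^(−n φ(0)) = sqrt(2π / (56n)) = sqrt(π/(28n)).
The 7 · x^4 term contributes only at subleading order (an O(1/n) relative correction).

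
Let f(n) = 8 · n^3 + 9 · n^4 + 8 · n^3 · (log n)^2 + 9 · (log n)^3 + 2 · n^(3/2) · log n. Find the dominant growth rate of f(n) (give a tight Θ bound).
f(n) ∈ Θ(n^4)

Compare the terms by growth order. For large n, n^a · (log n)^b dominates n^a' · (log n)^b' iff a > a', or (a = a' and b > b'). Ranking the 5 terms shows the dominant one is 9 · n^4. Hence f(n) ∈ Θ(n^4).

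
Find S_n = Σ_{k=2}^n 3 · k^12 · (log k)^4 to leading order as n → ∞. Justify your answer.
S_n ~ 3 · n^13 · (log n)^4 / 13

By integral comparison, S_n = ∫_1^n 3 · x^12 · (log x)^4 dx + O(n^12 · (log n)^4). For the integral, the leading term of ∫_1^n x^12 (log x)^4 dx is n^13/13 · (log n)^4 (by repeated integration by parts; each step lowers the log-exponent and produces a relatively O(1/log n) correction). Hence S_n ~ 3 · n^13 · (log n)^4 / 13.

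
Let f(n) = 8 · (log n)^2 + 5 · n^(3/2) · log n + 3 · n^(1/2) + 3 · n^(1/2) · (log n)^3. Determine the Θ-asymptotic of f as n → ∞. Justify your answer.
f(n) ∈ Θ(n^(3/2) · log n)

Compare the terms by growth order. For large n, n^a · (log n)^b dominates n^a' · (log n)^b' iff a > a', or (a = a' and b > b'). Ranking the 4 terms shows the dominant one is 5 · n^(3/2) · log n. Hence f(n) ∈ Θ(n^(3/2) · log n).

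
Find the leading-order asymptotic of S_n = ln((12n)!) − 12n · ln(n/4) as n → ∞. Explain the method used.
S_n ~ 12n · (ln 48 − 1) + O(ln n)

Stirling: ln((12n)!) = 12n ln(12n) − 12n + O(ln n).
  S_n = 12n ln(12n) − 12n − 12n ln(n/4) + O(ln n)
      = 12n ln(12n) − 12n ln n + 12n ln 4 − 12n + O(ln n)
      = 12n ln 12 + 12n ln 4 − 12n + O(ln n)
      = 12n (ln 48 − 1) + O(ln n).
Numerically ln(48) − 1 ≈ 2.8712.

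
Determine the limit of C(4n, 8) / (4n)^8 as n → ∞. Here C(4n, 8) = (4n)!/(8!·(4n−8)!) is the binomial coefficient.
lim = 1/8! = 1/40320

With N = 4n → ∞: C(N, 8) / N^8 = [N(N−1)…(N−7)] / (8! · N^8) = (1/8!) · 1 · (1 − 1/(4n)) · … · (1 − 7/(4n)). Each factor → 1 as N → ∞, so the limit is 1/8! = 1/40320.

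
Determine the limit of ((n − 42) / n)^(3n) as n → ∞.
lim = e^(−126)

Rewrite as (1 − 42/n)^(3n). By the standard limit (1 + x/n)^n → e^x, we have (1 − 42/n)^n → e^(−42), and raising to the 3rd power gives e^(−126).
More precisely, ln[(1 − 42/n)^(3n)] = 3n · ln(1 − 42/n) = 3n · (-42/n + O(1/n^2)) = -126 + O(1/n) → -126.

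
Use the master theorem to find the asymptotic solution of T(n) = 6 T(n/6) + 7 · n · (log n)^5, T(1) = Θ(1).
T(n) = Θ(n · (log n)^6)

Here log_6 6 = 1 and f(n) = 7 · n · (log n)^5 = Θ(n^(log_6 6) · (log n)^5). This is the extended Case 2 of the master theorem (f matches the critical exponent up to log factors), giving T(n) = Θ(n^(log_6 6) · (log n)^(5+1)) = Θ(n · (log n)^6).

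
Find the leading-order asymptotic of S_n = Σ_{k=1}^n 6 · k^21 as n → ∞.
S_n ~ 3 · n^22 / 11

By integral comparison (Euler-Maclaurin), Σ_{k=1}^n 6 · k^21 = 6 · ∫_0^n x^21 dx + O(n^21) = 6 · n^22/22 = 3 · n^22 / 11 + O(n^21). (Equivalently, Faulhaber's formula gives the same leading term.)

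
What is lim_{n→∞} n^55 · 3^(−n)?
lim = 0

Exponentials with base > 1 dominate every fixed polynomial: for any fixed c, n^c / 3^n → 0 as n → ∞ (e.g. by the ratio test, or by writing 3^n = e^(n ln 3) and noting e^(n ln 3) / n^c → ∞). Hence n^55 · 3^(−n) = n^55 / 3^n → 0.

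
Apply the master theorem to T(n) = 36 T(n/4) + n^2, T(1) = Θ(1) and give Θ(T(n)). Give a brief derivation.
T(n) = Θ(n^(log_4 36))

Master theorem: compare f(n) = n^2 to n^(log_4 36) where log_4 36 ≈ 2.585. Since 2 < log_4 36, we have f(n) = O(n^(log_4 36 − ε)) for some ε > 0 — Case 1. Hence T(n) = Θ(n^(log_4 36)).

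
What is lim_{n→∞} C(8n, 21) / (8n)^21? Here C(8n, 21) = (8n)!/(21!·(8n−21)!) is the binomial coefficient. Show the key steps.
lim = 1/21! = 1/51090942171709440000

With N = 8n → ∞: C(N, 21) / N^21 = [N(N−1)…(N−20)] / (21! · N^21) = (1/21!) · 1 · (1 − 1/(8n)) · … · (1 − 20/(8n)). Each factor → 1 as N → ∞, so the limit is 1/21! = 1/51090942171709440000.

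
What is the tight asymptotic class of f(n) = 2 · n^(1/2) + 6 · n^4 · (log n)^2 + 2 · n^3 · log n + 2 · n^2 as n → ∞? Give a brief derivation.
f(n) ∈ Θ(n^4 · (log n)^2)

Compare the terms by growth order. For large n, n^a · (log n)^b dominates n^a' · (log n)^b' iff a > a', or (a = a' and b > b'). Ranking the 4 terms shows the dominant one is 6 · n^4 · (log n)^2. Hence f(n) ∈ Θ(n^4 · (log n)^2).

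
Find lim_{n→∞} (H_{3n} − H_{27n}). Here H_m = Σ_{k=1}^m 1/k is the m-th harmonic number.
lim = ln(3/27) = −ln 9

Euler-Maclaurin gives H_m = ln m + γ + 1/(2m) + O(1/m^2). The γ and O(1/m) terms cancel in the difference:
  H_{3n} − H_{27n} = ln(3n) − ln(27n) + O(1/n) = ln(3/27) + O(1/n).
Hence the limit is ln(3/27) = −ln 9.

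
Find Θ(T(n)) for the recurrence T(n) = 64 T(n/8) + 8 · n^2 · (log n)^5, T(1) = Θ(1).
T(n) = Θ(n^2 · (log n)^6)

Here log_8 64 = 2 and f(n) = 8 · n^2 · (log n)^5 = Θ(n^(log_8 64) · (log n)^5). This is the extended Case 2 of the master theorem (f matches the critical exponent up to log factors), giving T(n) = Θ(n^(log_8 64) · (log n)^(5+1)) = Θ(n^2 · (log n)^6).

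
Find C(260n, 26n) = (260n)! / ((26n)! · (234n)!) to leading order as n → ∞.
C(260n, 26n) ~ (10000000000/387420489)^(26n) · sqrt(5/(9π·26n))

Write N = 26n. Apply Stirling to each factorial:
  (10N)! ~ sqrt(2π·10N) · (10N/e)^(10N),
  N! ~ sqrt(2π N) · (N/e)^N,
  (9N)! ~ sqrt(2π·9N) · (9N/e)^(9N).
The exponential factors combine to (10N)^(10N) / (N^N · (9N)^(9N)) = 10^(10N)/9^(9N) = (10^10/9^9)^N = (10000000000/387420489)^N.
The square-root prefactors combine to sqrt(2π·10N) / (sqrt(2π N)·sqrt(2π·9N)) = sqrt(10 / (2π·9·N)) = sqrt(5/(9π·26n)).
Substituting N = 26n: C(260n, 26n) ~ (10000000000/387420489)^(26n) · sqrt(5/(9π·26n)).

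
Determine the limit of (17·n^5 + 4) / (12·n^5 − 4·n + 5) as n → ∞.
lim = 17/12

For large n the leading n^5 terms dominate both numerator and denominator. Dividing top and bottom by n^5, every other term tends to 0, leaving 17/12.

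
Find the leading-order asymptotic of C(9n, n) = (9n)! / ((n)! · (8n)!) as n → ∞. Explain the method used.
C(9n, n) ~ (387420489/16777216)^(n) · sqrt(9/(16π·n))

Write N = n. Apply Stirling to each factorial:
  (9N)! ~ sqrt(2π·9N) · (9N/e)^(9N),
  N! ~ sqrt(2π N) · (N/e)^N,
  (8N)! ~ sqrt(2π·8N) · (8N/e)^(8N).
The exponential factors combine to (9N)^(9N) / (N^N · (8N)^(8N)) = 9^(9N)/8^(8N) = (9^9/8^8)^N = (387420489/16777216)^N.
The square-root prefactors combine to sqrt(2π·9N) / (sqrt(2π N)·sqrt(2π·8N)) = sqrt(9 / (2π·8·N)) = sqrt(9/(16π·n)).
Substituting N = n: C(9n, n) ~ (387420489/16777216)^(n) · sqrt(9/(16π·n)).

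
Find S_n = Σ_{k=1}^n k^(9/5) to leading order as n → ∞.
S_n ~ (5/14) · n^(14/5)

Integral comparison: Σ_{k=1}^n k^(9/5) = ∫_0^n x^(9/5) dx + O(n^(9/5)). The integral is n^(1 + 9/5) / (1 + 9/5) = n^((9+5)/5) / ((9+5)/5) = (5/14) · n^(14/5).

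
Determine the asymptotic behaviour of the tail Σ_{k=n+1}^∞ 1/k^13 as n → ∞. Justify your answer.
Σ_{k>n} 1/k^13 ~ 1/(12 · n^12)

Compare to the integral: ∫_{n}^∞ x^(−13) dx = [−x^(−12)/12]_{n}^∞ = 1/((13−1)·n^12). Euler-Maclaurin then gives
  Σ_{k>n} 1/k^13 = ∫_{n}^∞ dx/x^13 − 1/(2·n^13) + O(1/n^14).
(Equivalently this is ζ(13) − Σ_{k≤n} 1/k^13.)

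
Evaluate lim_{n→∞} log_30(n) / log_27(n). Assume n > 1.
lim = ln(27) / ln(30) = log_30(27)

Change of base: log_30(n) = ln n / ln 30 and log_27(n) = ln n / ln 27. The ratio is (ln n / ln 30) · (ln 27 / ln n) = ln 27 / ln 30, a constant independent of n. So the limit is ln 27 / ln 30 = log_30(27).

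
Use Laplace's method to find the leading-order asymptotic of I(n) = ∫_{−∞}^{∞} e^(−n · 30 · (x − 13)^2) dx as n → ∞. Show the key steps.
I(n) = sqrt(π/(30n))

Here φ(x) = 30 · (x − 13)^2 has its unique minimum at x* = 13 with φ(x*) = 0 and φ''(x*) = 60. Laplace's method gives
  I(n) ~ e^(−n φ(x*)) · sqrt(2π / (n · φ''(x*))) = sqrt(2π / (60n)) = sqrt(π/(30n)).
This is exact: substituting u = (x − 13)·sqrt(30n) gives I(n) = (1/sqrt(30n)) ∫_{−∞}^{∞} e^(−u^2) du = sqrt(π/(30n)).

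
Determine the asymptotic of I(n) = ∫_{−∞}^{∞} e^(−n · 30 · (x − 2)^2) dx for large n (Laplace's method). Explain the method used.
I(n) = sqrt(π/(30n))

Here φ(x) = 30 · (x − 2)^2 has its unique minimum at x* = 2 with φ(x*) = 0 and φ''(x*) = 60. Laplace's method gives
  I(n) ~ e^(−n φ(x*)) · sqrt(2π / (n · φ''(x*))) = sqrt(2π / (60n)) = sqrt(π/(30n)).
This is exact: substituting u = (x − 2)·sqrt(30n) gives I(n) = (1/sqrt(30n)) ∫_{−∞}^{∞} e^(−u^2) du = sqrt(π/(30n)).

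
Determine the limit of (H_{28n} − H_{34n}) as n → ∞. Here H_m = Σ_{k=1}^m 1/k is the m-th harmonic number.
lim = ln(28/34) = ln(14/17)

Euler-Maclaurin gives H_m = ln m + γ + 1/(2m) + O(1/m^2). The γ and O(1/m) terms cancel in the difference:
  H_{28n} − H_{34n} = ln(28n) − ln(34n) + O(1/n) = ln(28/34) + O(1/n).
Hence the limit is ln(28/34) = ln(14/17).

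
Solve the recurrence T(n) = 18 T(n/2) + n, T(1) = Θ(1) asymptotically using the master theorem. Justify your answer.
T(n) = Θ(n^(log_2 18))

Master theorem: compare f(n) = n to n^(log_2 18) where log_2 18 ≈ 4.170. Since 1 < log_2 18, we have f(n) = O(n^(log_2 18 − ε)) for some ε > 0 — Case 1. Hence T(n) = Θ(n^(log_2 18)).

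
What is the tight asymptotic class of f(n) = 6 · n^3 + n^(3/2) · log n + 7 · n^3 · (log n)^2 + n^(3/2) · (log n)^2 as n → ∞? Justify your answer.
f(n) ∈ Θ(n^3 · (log n)^2)

Compare the terms by growth order. For large n, n^a · (log n)^b dominates n^a' · (log n)^b' iff a > a', or (a = a' and b > b'). Ranking the 4 terms shows the dominant one is 7 · n^3 · (log n)^2. Hence f(n) ∈ Θ(n^3 · (log n)^2).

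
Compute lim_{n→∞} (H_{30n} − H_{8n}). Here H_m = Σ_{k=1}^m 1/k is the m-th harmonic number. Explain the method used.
lim = ln(30/8) = ln(15/4)

Euler-Maclaurin gives H_m = ln m + γ + 1/(2m) + O(1/m^2). The γ and O(1/m) terms cancel in the difference:
  H_{30n} − H_{8n} = ln(30n) − ln(8n) + O(1/n) = ln(30/8) + O(1/n).
Hence the limit is ln(30/8) = ln(15/4).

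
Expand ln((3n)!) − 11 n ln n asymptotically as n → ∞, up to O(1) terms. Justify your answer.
ln((3n)!) − 11 n ln n = −8 n ln n + 3(ln 3 − 1) n + (1/2) ln(2π·3n) + O(1/n)

Stirling: ln((3n)!) = 3n ln(3n) − 3n + (1/2) ln(2π·3n) + O(1/n).
Expand 3n ln(3n) = 3n (ln n + ln 3) = 3n ln n + 3n ln 3.
Subtract 11n ln n: leading term is (3 − 11) n ln n = −8 n ln n. The next term is 3n ln 3 − 3n = 3(ln 3 − 1) n. Then the (1/2) ln(2π·3n) correction.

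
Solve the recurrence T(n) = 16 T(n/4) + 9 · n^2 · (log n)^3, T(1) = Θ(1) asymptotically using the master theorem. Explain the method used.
T(n) = Θ(n^2 · (log n)^4)

Here log_4 16 = 2 and f(n) = 9 · n^2 · (log n)^3 = Θ(n^(log_4 16) · (log n)^3). This is the extended Case 2 of the master theorem (f matches the critical exponent up to log factors), giving T(n) = Θ(n^(log_4 16) · (log n)^(3+1)) = Θ(n^2 · (log n)^4).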